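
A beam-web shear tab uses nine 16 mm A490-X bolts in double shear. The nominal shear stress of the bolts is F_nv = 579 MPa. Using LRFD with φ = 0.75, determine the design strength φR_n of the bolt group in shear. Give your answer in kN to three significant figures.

A_b = π × 16² / 4 = 201.1 mm².
R_n = F_nv · A_b · n · n_s = 579 × 201.1 × 9 × 2 / 1000 = 2095 kN.
Design strength φR_n = 0.75 × 2095 = 1570 kN.

1570 kN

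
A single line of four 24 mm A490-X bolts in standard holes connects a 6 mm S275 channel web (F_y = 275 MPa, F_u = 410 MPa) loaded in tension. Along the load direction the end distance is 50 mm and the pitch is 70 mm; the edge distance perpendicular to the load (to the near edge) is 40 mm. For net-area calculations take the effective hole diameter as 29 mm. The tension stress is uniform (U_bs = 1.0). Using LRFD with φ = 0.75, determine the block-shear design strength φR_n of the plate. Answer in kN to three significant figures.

Shear plane L_v = 50 + 3·70 = 260 mm; A_gv = 260 × 6 = 1560 mm².
A_nv = (260 − 3.5·29) × 6 = 951 mm².
A_nt = (40 − 0.5·29) × 6 = 153 mm².
0.6 F_u A_nv = 233.9 kN; 0.6 F_y A_gv = 257.4 kN → shear rupture governs the shear term.
R_n = 233.9 + 1.0 × 410 × 153 / 1000 = 296.7 kN.
Design strength φR_n = 0.75 × 296.7 = 223 kN.

223 kN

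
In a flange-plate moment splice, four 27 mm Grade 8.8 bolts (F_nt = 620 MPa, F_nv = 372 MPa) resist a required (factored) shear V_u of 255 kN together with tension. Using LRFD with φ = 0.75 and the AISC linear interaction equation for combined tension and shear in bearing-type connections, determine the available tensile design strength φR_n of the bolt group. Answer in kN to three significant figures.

A_b = π·27²/4 = 572.6 mm²; f_rv = 255 × 1000 / (4 × 572.6) = 111.3 MPa.
F'_nt = 1.3 F_nt − (F_nt / φF_nv) f_rv = 1.3·620 − (620/(0.75·372))·111.3 = 558.6 MPa, capped at F_nt → F'_nt = 558.6 MPa.
R_n = F'_nt · A_b · n = 558.6 × 572.6 × 4 / 1000 = 1279 kN.
Design strength φR_n = 0.75 × 1279 = 959 kN.

959 kN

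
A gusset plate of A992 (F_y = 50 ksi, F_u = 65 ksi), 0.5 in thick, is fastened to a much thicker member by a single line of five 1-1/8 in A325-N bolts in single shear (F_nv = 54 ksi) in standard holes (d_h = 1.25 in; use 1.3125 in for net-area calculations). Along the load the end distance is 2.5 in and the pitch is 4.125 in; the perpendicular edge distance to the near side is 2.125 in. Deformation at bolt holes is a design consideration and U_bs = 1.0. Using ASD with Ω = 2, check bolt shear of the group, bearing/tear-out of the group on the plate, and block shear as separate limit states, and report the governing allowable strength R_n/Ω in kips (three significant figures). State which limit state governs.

Bolt shear: A_b = π·1.125²/4 = 0.994 in²; R_n = 54 × 0.994 × 5 × 1 = 268.4 kips → 268.4 / 2 = 134 kips.
Bearing: edge l_c = 1.875, r_n = 73.12 kips; interior l_c = 2.875, r_n = 87.75 kips; R_n = 73.12 + 4·87.75 = 424.1 kips → 212 kips.
Block shear: A_gv = 9.5, A_nv = 6.547, A_nt = 0.7344 in²; R_n = min(0.6F_uA_nv, 0.6F_yA_gv) + U_bs·F_u·A_nt = 303.1 kips → 152 kips.
Bolt shear governs: 134 kips.

134 kips (bolt shear governs)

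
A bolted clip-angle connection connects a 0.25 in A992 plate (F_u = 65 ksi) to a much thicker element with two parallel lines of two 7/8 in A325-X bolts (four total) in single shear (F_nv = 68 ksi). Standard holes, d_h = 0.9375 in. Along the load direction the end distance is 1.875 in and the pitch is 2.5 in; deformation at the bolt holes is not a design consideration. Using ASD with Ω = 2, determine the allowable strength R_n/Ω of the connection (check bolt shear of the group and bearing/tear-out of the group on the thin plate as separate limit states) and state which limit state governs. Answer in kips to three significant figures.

72.4 kips (bearing governs)

Bolt shear: A_b = π·0.875²/4 = 0.6013 in²; R_n = 68 × 0.6013 × 4 × 1 = 163.6 kips → 163.6 / 2 = 81.8 kips.
Bearing (1.5 l_c t F_u ≤ 3.0 d t F_u): upper limit = 3.0·0.875·0.25·65 = 42.66 kips.
  Edge l_c = 1.875 − 0.9375/2 = 1.406 → r_n = 34.28 kips; interior l_c = 2.5 − 0.9375 = 1.562 → r_n = 38.09 kips.
  R_n,bearing = 2·34.28 + 2·38.09 = 144.7 kips → 144.7 / 2 = 72.4 kips.
Bearing governs: 72.4 kips.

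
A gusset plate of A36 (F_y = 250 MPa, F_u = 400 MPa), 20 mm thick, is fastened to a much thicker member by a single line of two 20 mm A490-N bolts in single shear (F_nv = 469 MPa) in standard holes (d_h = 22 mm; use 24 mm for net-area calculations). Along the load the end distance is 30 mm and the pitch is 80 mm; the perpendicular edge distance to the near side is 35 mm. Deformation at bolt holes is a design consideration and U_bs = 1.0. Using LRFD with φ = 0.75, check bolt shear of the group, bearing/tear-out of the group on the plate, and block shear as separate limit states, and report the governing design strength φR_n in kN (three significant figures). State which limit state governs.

Bolt shear: A_b = π·20²/4 = 314.2 mm²; R_n = 469 × 314.2 × 2 × 1 / 1000 = 294.7 kN → 0.75 × 294.7 = 221 kN.
Bearing: edge l_c = 19, r_n = 182.4 kN; interior l_c = 58, r_n = 384 kN; R_n = 182.4 + 1·384 = 566.4 kN → 425 kN.
Block shear: A_gv = 2200, A_nv = 1480, A_nt = 460 mm²; R_n = min(0.6F_uA_nv, 0.6F_yA_gv) + U_bs·F_u·A_nt = 514 kN → 386 kN.
Bolt shear governs: 221 kN.

221 kN (bolt shear governs)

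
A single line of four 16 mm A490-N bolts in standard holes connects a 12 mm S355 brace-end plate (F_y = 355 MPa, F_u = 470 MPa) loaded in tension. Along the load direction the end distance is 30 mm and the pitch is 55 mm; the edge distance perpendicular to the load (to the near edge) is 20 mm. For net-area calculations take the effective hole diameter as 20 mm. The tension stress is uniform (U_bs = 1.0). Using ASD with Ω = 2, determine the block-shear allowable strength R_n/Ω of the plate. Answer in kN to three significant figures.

Shear plane L_v = 30 + 3·55 = 195 mm; A_gv = 195 × 12 = 2340 mm².
A_nv = (195 − 3.5·20) × 12 = 1500 mm².
A_nt = (20 − 0.5·20) × 12 = 120 mm².
0.6 F_u A_nv = 423 kN; 0.6 F_y A_gv = 498.4 kN → shear rupture governs the shear term.
R_n = 423 + 1.0 × 470 × 120 / 1000 = 479.4 kN.
Allowable strength R_n/Ω = 479.4 / 2 = 240 kN.

240 kN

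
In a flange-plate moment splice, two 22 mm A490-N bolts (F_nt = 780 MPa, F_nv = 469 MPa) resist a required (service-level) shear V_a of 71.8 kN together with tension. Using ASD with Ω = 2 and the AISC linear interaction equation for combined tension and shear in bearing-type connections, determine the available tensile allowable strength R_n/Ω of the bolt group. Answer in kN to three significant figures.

266 kN

A_b = π·22²/4 = 380.1 mm²; f_rv = 71.8 × 1000 / (2 × 380.1) = 94.44 MPa.
F'_nt = 1.3 F_nt − (Ω F_nt / F_nv) f_rv = 1.3·780 − (2·780/469)·94.44 = 699.9 MPa, capped at F_nt → F'_nt = 699.9 MPa.
R_n = F'_nt · A_b · n = 699.9 × 380.1 × 2 / 1000 = 532.1 kN.
Allowable strength R_n/Ω = 532.1 / 2 = 266 kN.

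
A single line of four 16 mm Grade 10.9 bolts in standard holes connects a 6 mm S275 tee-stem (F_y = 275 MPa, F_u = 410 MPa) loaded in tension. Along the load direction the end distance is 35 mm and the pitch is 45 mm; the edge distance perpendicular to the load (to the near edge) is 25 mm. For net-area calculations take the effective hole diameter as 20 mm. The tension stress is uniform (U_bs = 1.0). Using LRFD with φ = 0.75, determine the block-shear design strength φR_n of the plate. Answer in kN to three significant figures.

138 kN

Shear plane L_v = 35 + 3·45 = 170 mm; A_gv = 170 × 6 = 1020 mm².
A_nv = (170 − 3.5·20) × 6 = 600 mm².
A_nt = (25 − 0.5·20) × 6 = 90 mm².
0.6 F_u A_nv = 147.6 kN; 0.6 F_y A_gv = 168.3 kN → shear rupture governs the shear term.
R_n = 147.6 + 1.0 × 410 × 90 / 1000 = 184.5 kN.
Design strength φR_n = 0.75 × 184.5 = 138 kN.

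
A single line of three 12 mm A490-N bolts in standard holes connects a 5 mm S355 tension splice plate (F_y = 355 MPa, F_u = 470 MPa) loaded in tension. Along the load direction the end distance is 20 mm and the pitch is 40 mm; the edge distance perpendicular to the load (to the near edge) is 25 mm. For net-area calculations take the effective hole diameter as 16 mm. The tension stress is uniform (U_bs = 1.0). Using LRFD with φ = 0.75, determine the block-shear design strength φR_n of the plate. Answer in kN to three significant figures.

Shear plane L_v = 20 + 2·40 = 100 mm; A_gv = 100 × 5 = 500 mm².
A_nv = (100 − 2.5·16) × 5 = 300 mm².
A_nt = (25 − 0.5·16) × 5 = 85 mm².
0.6 F_u A_nv = 84.6 kN; 0.6 F_y A_gv = 106.5 kN → shear rupture governs the shear term.
R_n = 84.6 + 1.0 × 470 × 85 / 1000 = 124.6 kN.
Design strength φR_n = 0.75 × 124.6 = 93.4 kN.

93.4 kN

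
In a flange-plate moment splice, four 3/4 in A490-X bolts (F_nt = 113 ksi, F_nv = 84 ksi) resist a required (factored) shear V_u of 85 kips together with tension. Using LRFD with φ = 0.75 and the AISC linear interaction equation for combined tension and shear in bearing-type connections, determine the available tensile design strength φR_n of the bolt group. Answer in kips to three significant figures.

80.4 kips

A_b = π·0.75²/4 = 0.4418 in²; f_rv = 85 / (4 × 0.4418) = 48.1 ksi.
F'_nt = 1.3 F_nt − (F_nt / φF_nv) f_rv = 1.3·113 − (113/(0.75·84))·48.1 = 60.63 ksi, capped at F_nt → F'_nt = 60.63 ksi.
R_n = F'_nt · A_b · n = 60.63 × 0.4418 × 4 = 107.1 kips.
Design strength φR_n = 0.75 × 107.1 = 80.4 kips.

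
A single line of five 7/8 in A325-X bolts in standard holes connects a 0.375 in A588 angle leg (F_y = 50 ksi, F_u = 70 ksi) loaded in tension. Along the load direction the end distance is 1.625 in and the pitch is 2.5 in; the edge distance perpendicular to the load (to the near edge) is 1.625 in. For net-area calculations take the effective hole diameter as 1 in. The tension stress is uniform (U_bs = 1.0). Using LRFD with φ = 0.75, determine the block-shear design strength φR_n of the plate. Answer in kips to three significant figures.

106 kips

Shear plane L_v = 1.625 + 4·2.5 = 11.62 in; A_gv = 11.62 × 0.375 = 4.359 in².
A_nv = (11.62 − 4.5·1) × 0.375 = 2.672 in².
A_nt = (1.625 − 0.5·1) × 0.375 = 0.4219 in².
0.6 F_u A_nv = 112.2 kips; 0.6 F_y A_gv = 130.8 kips → shear rupture governs the shear term.
R_n = 112.2 + 1.0 × 70 × 0.4219 = 141.8 kips.
Design strength φR_n = 0.75 × 141.8 = 106 kips.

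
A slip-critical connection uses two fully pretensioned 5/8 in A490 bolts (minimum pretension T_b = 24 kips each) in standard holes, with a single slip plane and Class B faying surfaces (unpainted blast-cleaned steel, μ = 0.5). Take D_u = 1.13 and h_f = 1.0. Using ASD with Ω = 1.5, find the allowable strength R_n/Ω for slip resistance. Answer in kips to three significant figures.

R_n = μ · D_u · h_f · T_b · n_s · n_b = 0.5 × 1.13 × 1.0 × 24 × 1 × 2 = 27.12 kips.
Allowable strength R_n/Ω = 27.12 / 1.5 = 18.1 kips.

18.1 kips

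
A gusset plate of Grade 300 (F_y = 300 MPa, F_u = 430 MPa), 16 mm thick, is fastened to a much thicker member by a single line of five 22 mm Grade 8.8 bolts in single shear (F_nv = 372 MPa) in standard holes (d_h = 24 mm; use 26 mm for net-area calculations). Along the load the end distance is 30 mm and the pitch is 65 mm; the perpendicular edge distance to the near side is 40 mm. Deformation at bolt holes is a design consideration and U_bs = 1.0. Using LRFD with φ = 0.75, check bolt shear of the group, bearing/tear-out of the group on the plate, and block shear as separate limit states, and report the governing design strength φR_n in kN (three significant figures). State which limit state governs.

530 kN (bolt shear governs)

Bolt shear: A_b = π·22²/4 = 380.1 mm²; R_n = 372 × 380.1 × 5 × 1 / 1000 = 707 kN → 0.75 × 707 = 530 kN.
Bearing: edge l_c = 18, r_n = 148.6 kN; interior l_c = 41, r_n = 338.5 kN; R_n = 148.6 + 4·338.5 = 1503 kN → 1130 kN.
Block shear: A_gv = 4640, A_nv = 2768, A_nt = 432 mm²; R_n = min(0.6F_uA_nv, 0.6F_yA_gv) + U_bs·F_u·A_nt = 899.9 kN → 675 kN.
Bolt shear governs: 530 kN.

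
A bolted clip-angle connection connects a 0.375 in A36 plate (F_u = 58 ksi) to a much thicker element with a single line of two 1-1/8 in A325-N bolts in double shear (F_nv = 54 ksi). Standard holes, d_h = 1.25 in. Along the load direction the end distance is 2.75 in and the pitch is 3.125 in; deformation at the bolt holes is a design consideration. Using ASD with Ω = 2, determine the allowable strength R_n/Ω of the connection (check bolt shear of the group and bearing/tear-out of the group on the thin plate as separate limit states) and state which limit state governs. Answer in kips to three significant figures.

Bolt shear: A_b = π·1.125²/4 = 0.994 in²; R_n = 54 × 0.994 × 2 × 2 = 214.7 kips → 214.7 / 2 = 107 kips.
Bearing (1.2 l_c t F_u ≤ 2.4 d t F_u): upper limit = 2.4·1.125·0.375·58 = 58.72 kips.
  Edge l_c = 2.75 − 1.25/2 = 2.125 → r_n = 55.46 kips; interior l_c = 3.125 − 1.25 = 1.875 → r_n = 48.94 kips.
  R_n,bearing = 1·55.46 + 1·48.94 = 104.4 kips → 104.4 / 2 = 52.2 kips.
Bearing governs: 52.2 kips.

52.2 kips (bearing governs)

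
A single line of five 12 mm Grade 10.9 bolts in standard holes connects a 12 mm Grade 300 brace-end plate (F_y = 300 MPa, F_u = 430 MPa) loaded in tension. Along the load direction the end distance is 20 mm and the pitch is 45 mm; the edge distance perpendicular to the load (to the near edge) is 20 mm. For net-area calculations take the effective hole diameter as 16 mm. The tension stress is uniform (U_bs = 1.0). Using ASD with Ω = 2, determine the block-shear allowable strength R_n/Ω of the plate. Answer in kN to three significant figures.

229 kN

Shear plane L_v = 20 + 4·45 = 200 mm; A_gv = 200 × 12 = 2400 mm².
A_nv = (200 − 4.5·16) × 12 = 1536 mm².
A_nt = (20 − 0.5·16) × 12 = 144 mm².
0.6 F_u A_nv = 396.3 kN; 0.6 F_y A_gv = 432 kN → shear rupture governs the shear term.
R_n = 396.3 + 1.0 × 430 × 144 / 1000 = 458.2 kN.
Allowable strength R_n/Ω = 458.2 / 2 = 229 kN.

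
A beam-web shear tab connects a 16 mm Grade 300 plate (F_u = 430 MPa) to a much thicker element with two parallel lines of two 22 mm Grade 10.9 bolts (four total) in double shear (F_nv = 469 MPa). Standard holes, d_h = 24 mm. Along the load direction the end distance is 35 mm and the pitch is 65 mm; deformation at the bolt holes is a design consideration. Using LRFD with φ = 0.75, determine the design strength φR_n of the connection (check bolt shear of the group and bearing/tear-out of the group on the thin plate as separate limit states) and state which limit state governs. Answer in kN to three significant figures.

Bolt shear: A_b = π·22²/4 = 380.1 mm²; R_n = 469 × 380.1 × 4 × 2 / 1000 = 1426 kN → 0.75 × 1426 = 1070 kN.
Bearing (1.2 l_c t F_u ≤ 2.4 d t F_u): upper limit = 2.4·22·16·430 / 1000 = 363.3 kN.
  Edge l_c = 35 − 24/2 = 23 → r_n = 189.9 kN; interior l_c = 65 − 24 = 41 → r_n = 338.5 kN.
  R_n,bearing = 2·189.9 + 2·338.5 = 1057 kN → 0.75 × 1057 = 793 kN.
Bearing governs: 793 kN.

793 kN (bearing governs)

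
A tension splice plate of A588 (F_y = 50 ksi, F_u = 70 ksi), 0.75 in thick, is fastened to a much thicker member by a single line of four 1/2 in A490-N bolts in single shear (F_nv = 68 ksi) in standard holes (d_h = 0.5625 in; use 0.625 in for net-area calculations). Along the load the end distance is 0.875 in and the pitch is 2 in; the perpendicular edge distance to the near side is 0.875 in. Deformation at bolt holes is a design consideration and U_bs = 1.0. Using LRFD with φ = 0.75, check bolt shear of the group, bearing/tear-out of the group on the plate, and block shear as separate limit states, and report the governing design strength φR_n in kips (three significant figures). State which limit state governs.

40.1 kips (bolt shear governs)

Bolt shear: A_b = π·0.5²/4 = 0.1963 in²; R_n = 68 × 0.1963 × 4 × 1 = 53.41 kips → 0.75 × 53.41 = 40.1 kips.
Bearing: edge l_c = 0.5938, r_n = 37.41 kips; interior l_c = 1.438, r_n = 63 kips; R_n = 37.41 + 3·63 = 226.4 kips → 170 kips.
Block shear: A_gv = 5.156, A_nv = 3.516, A_nt = 0.4219 in²; R_n = min(0.6F_uA_nv, 0.6F_yA_gv) + U_bs·F_u·A_nt = 177.2 kips → 133 kips.
Bolt shear governs: 40.1 kips.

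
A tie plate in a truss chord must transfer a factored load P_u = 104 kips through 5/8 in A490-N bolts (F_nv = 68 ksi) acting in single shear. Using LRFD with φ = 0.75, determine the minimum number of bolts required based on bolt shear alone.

7 bolts

A_b = π·0.625²/4 = 0.3068 in².
Per-bolt design strength φR_n = 0.75 × 68 × 0.3068 × 1 = 15.65 kips.
n ≥ 104 / 15.65 = 6.647 → use 7 bolts.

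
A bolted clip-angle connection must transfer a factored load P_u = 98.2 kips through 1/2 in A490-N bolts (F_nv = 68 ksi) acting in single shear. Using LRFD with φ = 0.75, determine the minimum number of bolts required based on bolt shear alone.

A_b = π·0.5²/4 = 0.1963 in².
Per-bolt design strength φR_n = 0.75 × 68 × 0.1963 × 1 = 10.01 kips.
n ≥ 98.2 / 10.01 = 9.806 → use 10 bolts.

10 bolts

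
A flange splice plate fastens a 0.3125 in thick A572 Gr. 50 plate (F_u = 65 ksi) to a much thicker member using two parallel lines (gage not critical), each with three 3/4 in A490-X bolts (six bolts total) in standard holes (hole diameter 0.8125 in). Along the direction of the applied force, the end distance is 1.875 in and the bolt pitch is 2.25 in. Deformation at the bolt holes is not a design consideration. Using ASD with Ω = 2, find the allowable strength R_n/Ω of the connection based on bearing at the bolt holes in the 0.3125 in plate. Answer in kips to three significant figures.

Per bolt r_n = 1.5 l_c t F_u ≤ 3.0 d t F_u; upper limit = 3.0 × 0.75 × 0.3125 × 65 = 45.7 kips.
Edge bolt: l_c = 1.875 − 0.8125/2 = 1.469 in → 1.5 × 1.469 × 0.3125 × 65 = 44.75 → r_n = 44.75 kips.
Interior bolts: l_c = 2.25 − 0.8125 = 1.438 in → 1.5 × 1.438 × 0.3125 × 65 = 43.8 → r_n = 43.8 kips.
R_n = 2 × 44.75 + 4 × 43.8 = 264.7 kips.
Allowable strength R_n/Ω = 264.7 / 2 = 132 kips.

132 kips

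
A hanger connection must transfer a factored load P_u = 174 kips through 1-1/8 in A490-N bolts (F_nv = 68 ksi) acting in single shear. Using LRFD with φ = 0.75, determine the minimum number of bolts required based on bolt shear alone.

A_b = π·1.125²/4 = 0.994 in².
Per-bolt design strength φR_n = 0.75 × 68 × 0.994 × 1 = 50.69 kips.
n ≥ 174 / 50.69 = 3.432 → use 4 bolts.

4 bolts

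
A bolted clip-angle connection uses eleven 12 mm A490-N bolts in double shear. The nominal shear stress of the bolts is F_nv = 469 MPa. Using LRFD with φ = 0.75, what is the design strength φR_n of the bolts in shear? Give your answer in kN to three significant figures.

875 kN

A_b = π × 12² / 4 = 113.1 mm².
R_n = F_nv · A_b · n · n_s = 469 × 113.1 × 11 × 2 / 1000 = 1167 kN.
Design strength φR_n = 0.75 × 1167 = 875 kN.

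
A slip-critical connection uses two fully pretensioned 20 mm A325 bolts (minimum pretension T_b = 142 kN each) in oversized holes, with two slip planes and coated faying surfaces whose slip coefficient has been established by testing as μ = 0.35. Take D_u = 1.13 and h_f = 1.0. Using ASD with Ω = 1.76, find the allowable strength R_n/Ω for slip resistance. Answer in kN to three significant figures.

128 kN

R_n = μ · D_u · h_f · T_b · n_s · n_b = 0.35 × 1.13 × 1.0 × 142 × 2 × 2 = 224.6 kN.
Allowable strength R_n/Ω = 224.6 / 1.76 = 128 kN.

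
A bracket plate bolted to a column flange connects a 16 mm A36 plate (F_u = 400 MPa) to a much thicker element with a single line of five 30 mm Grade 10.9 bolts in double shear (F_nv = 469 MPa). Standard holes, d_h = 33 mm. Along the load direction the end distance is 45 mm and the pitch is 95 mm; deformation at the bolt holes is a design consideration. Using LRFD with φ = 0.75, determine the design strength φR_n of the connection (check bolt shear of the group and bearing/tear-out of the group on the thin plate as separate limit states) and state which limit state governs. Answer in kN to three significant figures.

1550 kN (bearing governs)

Bolt shear: A_b = π·30²/4 = 706.9 mm²; R_n = 469 × 706.9 × 5 × 2 / 1000 = 3315 kN → 0.75 × 3315 = 2490 kN.
Bearing (1.2 l_c t F_u ≤ 2.4 d t F_u): upper limit = 2.4·30·16·400 / 1000 = 460.8 kN.
  Edge l_c = 45 − 33/2 = 28.5 → r_n = 218.9 kN; interior l_c = 95 − 33 = 62 → r_n = 460.8 kN.
  R_n,bearing = 1·218.9 + 4·460.8 = 2062 kN → 0.75 × 2062 = 1550 kN.
Bearing governs: 1550 kN.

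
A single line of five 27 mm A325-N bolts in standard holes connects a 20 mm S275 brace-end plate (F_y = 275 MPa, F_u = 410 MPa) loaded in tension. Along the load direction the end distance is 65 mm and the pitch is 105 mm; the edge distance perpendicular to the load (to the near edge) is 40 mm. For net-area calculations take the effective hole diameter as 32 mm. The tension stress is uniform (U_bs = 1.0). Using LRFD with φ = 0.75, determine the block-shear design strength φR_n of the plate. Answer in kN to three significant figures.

1350 kN

Shear plane L_v = 65 + 4·105 = 485 mm; A_gv = 485 × 20 = 9700 mm².
A_nv = (485 − 4.5·32) × 20 = 6820 mm².
A_nt = (40 − 0.5·32) × 20 = 480 mm².
0.6 F_u A_nv = 1678 kN; 0.6 F_y A_gv = 1600 kN → shear yielding governs the shear term.
R_n = 1600 + 1.0 × 410 × 480 / 1000 = 1797 kN.
Design strength φR_n = 0.75 × 1797 = 1350 kN.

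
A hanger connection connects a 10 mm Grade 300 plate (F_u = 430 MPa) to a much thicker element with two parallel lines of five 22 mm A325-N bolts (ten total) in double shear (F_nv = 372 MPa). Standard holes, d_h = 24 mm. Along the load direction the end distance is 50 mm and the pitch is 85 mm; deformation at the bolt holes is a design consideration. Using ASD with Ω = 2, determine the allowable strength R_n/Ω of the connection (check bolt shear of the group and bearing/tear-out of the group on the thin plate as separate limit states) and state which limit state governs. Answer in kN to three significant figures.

1100 kN (bearing governs)

Bolt shear: A_b = π·22²/4 = 380.1 mm²; R_n = 372 × 380.1 × 10 × 2 / 1000 = 2828 kN → 2828 / 2 = 1410 kN.
Bearing (1.2 l_c t F_u ≤ 2.4 d t F_u): upper limit = 2.4·22·10·430 / 1000 = 227 kN.
  Edge l_c = 50 − 24/2 = 38 → r_n = 196.1 kN; interior l_c = 85 − 24 = 61 → r_n = 227 kN.
  R_n,bearing = 2·196.1 + 8·227 = 2208 kN → 2208 / 2 = 1100 kN.
Bearing governs: 1100 kN.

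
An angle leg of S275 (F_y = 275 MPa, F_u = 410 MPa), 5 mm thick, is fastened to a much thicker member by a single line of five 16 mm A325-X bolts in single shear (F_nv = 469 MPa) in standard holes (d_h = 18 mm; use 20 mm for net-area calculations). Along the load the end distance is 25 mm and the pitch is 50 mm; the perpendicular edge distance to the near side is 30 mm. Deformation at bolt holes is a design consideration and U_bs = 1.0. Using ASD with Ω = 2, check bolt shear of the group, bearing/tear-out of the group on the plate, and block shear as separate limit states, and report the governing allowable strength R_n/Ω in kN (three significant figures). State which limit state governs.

104 kN (block shear governs)

Bolt shear: A_b = π·16²/4 = 201.1 mm²; R_n = 469 × 201.1 × 5 × 1 / 1000 = 471.5 kN → 471.5 / 2 = 236 kN.
Bearing: edge l_c = 16, r_n = 39.36 kN; interior l_c = 32, r_n = 78.72 kN; R_n = 39.36 + 4·78.72 = 354.2 kN → 177 kN.
Block shear: A_gv = 1125, A_nv = 675, A_nt = 100 mm²; R_n = min(0.6F_uA_nv, 0.6F_yA_gv) + U_bs·F_u·A_nt = 207.1 kN → 104 kN.
Block shear governs: 104 kN.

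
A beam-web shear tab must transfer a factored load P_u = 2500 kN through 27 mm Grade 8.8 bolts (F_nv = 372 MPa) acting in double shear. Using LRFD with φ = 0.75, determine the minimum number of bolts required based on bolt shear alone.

8 bolts

A_b = π·27²/4 = 572.6 mm².
Per-bolt design strength φR_n = 0.75 × 372 × 572.6 × 2 / 1000 = 319.5 kN.
n ≥ 2500 / 319.5 = 7.825 → use 8 bolts.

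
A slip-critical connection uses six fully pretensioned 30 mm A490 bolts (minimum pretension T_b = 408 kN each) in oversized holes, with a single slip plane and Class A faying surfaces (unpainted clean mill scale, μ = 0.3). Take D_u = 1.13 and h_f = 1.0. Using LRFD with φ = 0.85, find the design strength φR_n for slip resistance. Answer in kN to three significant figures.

R_n = μ · D_u · h_f · T_b · n_s · n_b = 0.3 × 1.13 × 1.0 × 408 × 1 × 6 = 829.9 kN.
Design strength φR_n = 0.85 × 829.9 = 705 kN.

705 kN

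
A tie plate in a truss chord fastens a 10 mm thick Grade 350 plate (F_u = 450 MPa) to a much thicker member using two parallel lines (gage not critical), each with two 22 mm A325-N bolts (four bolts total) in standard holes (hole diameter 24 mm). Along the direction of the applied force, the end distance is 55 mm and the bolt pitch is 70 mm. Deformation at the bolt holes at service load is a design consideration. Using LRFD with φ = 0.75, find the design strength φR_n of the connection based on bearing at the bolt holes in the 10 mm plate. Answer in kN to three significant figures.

705 kN

Per bolt r_n = 1.2 l_c t F_u ≤ 2.4 d t F_u; upper limit = 2.4 × 22 × 10 × 450 / 1000 = 237.6 kN.
Edge bolt: l_c = 55 − 24/2 = 43 mm → 1.2 × 43 × 10 × 450 / 1000 = 232.2 → r_n = 232.2 kN.
Interior bolts: l_c = 70 − 24 = 46 mm → 1.2 × 46 × 10 × 450 / 1000 = 248.4 → r_n = 237.6 kN.
R_n = 2 × 232.2 + 2 × 237.6 = 939.6 kN.
Design strength φR_n = 0.75 × 939.6 = 705 kN.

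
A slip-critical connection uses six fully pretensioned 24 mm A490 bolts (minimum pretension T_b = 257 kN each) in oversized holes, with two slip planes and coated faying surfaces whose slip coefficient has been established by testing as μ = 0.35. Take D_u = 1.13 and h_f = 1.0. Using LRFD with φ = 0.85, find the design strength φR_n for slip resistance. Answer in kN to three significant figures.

R_n = μ · D_u · h_f · T_b · n_s · n_b = 0.35 × 1.13 × 1.0 × 257 × 2 × 6 = 1220 kN.
Design strength φR_n = 0.85 × 1220 = 1040 kN.

1040 kN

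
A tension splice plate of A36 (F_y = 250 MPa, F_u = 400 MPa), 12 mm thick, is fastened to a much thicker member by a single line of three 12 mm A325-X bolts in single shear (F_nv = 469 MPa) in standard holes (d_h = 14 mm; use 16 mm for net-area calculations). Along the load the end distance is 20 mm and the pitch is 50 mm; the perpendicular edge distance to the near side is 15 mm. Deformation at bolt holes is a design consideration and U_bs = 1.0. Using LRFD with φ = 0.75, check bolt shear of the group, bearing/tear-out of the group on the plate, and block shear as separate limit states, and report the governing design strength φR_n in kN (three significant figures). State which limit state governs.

Bolt shear: A_b = π·12²/4 = 113.1 mm²; R_n = 469 × 113.1 × 3 × 1 / 1000 = 159.1 kN → 0.75 × 159.1 = 119 kN.
Bearing: edge l_c = 13, r_n = 74.88 kN; interior l_c = 36, r_n = 138.2 kN; R_n = 74.88 + 2·138.2 = 351.4 kN → 264 kN.
Block shear: A_gv = 1440, A_nv = 960, A_nt = 84 mm²; R_n = min(0.6F_uA_nv, 0.6F_yA_gv) + U_bs·F_u·A_nt = 249.6 kN → 187 kN.
Bolt shear governs: 119 kN.

119 kN (bolt shear governs)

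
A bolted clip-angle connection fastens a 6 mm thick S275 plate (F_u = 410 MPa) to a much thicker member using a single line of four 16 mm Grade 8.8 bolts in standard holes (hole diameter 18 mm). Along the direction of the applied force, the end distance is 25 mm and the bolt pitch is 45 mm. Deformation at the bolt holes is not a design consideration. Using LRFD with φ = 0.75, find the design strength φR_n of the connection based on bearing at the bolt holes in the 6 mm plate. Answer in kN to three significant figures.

268 kN

Per bolt r_n = 1.5 l_c t F_u ≤ 3.0 d t F_u; upper limit = 3.0 × 16 × 6 × 410 / 1000 = 118.1 kN.
Edge bolt: l_c = 25 − 18/2 = 16 mm → 1.5 × 16 × 6 × 410 / 1000 = 59.04 → r_n = 59.04 kN.
Interior bolts: l_c = 45 − 18 = 27 mm → 1.5 × 27 × 6 × 410 / 1000 = 99.63 → r_n = 99.63 kN.
R_n = 1 × 59.04 + 3 × 99.63 = 357.9 kN.
Design strength φR_n = 0.75 × 357.9 = 268 kN.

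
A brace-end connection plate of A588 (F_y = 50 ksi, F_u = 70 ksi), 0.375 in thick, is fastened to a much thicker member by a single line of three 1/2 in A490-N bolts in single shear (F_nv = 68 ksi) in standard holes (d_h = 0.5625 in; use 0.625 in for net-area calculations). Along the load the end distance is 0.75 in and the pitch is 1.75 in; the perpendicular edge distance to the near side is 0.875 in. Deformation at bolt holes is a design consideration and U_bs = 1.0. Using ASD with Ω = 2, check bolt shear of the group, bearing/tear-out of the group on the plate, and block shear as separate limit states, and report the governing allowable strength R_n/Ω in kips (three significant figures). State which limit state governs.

Bolt shear: A_b = π·0.5²/4 = 0.1963 in²; R_n = 68 × 0.1963 × 3 × 1 = 40.06 kips → 40.06 / 2 = 20 kips.
Bearing: edge l_c = 0.4688, r_n = 14.77 kips; interior l_c = 1.188, r_n = 31.5 kips; R_n = 14.77 + 2·31.5 = 77.77 kips → 38.9 kips.
Block shear: A_gv = 1.594, A_nv = 1.008, A_nt = 0.2109 in²; R_n = min(0.6F_uA_nv, 0.6F_yA_gv) + U_bs·F_u·A_nt = 57.09 kips → 28.5 kips.
Bolt shear governs: 20 kips.

20 kips (bolt shear governs)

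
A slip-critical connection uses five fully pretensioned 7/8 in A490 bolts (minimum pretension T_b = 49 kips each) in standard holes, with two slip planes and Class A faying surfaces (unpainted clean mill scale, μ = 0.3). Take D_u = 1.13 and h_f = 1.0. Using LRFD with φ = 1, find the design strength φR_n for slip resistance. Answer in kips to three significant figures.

166 kips

R_n = μ · D_u · h_f · T_b · n_s · n_b = 0.3 × 1.13 × 1.0 × 49 × 2 × 5 = 166.1 kips.
Design strength φR_n = 1 × 166.1 = 166 kips.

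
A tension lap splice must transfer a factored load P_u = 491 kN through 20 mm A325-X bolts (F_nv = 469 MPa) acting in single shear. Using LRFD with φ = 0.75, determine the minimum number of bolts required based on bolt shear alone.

A_b = π·20²/4 = 314.2 mm².
Per-bolt design strength φR_n = 0.75 × 469 × 314.2 × 1 / 1000 = 110.5 kN.
n ≥ 491 / 110.5 = 4.443 → use 5 bolts.

5 bolts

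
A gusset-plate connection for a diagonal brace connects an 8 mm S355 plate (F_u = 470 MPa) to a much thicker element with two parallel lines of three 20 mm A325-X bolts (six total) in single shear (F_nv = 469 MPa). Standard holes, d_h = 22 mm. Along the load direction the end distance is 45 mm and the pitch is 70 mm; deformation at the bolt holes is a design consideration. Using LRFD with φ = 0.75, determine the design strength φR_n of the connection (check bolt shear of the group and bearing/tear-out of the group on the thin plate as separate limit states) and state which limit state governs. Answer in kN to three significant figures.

Bolt shear: A_b = π·20²/4 = 314.2 mm²; R_n = 469 × 314.2 × 6 × 1 / 1000 = 884 kN → 0.75 × 884 = 663 kN.
Bearing (1.2 l_c t F_u ≤ 2.4 d t F_u): upper limit = 2.4·20·8·470 / 1000 = 180.5 kN.
  Edge l_c = 45 − 22/2 = 34 → r_n = 153.4 kN; interior l_c = 70 − 22 = 48 → r_n = 180.5 kN.
  R_n,bearing = 2·153.4 + 4·180.5 = 1029 kN → 0.75 × 1029 = 772 kN.
Bolt shear governs: 663 kN.

663 kN (bolt shear governs)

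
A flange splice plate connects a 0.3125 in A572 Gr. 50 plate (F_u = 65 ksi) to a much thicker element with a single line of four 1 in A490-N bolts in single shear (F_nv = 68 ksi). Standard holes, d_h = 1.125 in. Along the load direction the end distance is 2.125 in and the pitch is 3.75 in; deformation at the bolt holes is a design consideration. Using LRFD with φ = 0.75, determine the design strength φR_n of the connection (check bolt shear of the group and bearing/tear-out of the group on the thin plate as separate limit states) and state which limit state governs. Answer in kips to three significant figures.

138 kips (bearing governs)

Bolt shear: A_b = π·1²/4 = 0.7854 in²; R_n = 68 × 0.7854 × 4 × 1 = 213.6 kips → 0.75 × 213.6 = 160 kips.
Bearing (1.2 l_c t F_u ≤ 2.4 d t F_u): upper limit = 2.4·1·0.3125·65 = 48.75 kips.
  Edge l_c = 2.125 − 1.125/2 = 1.562 → r_n = 38.09 kips; interior l_c = 3.75 − 1.125 = 2.625 → r_n = 48.75 kips.
  R_n,bearing = 1·38.09 + 3·48.75 = 184.3 kips → 0.75 × 184.3 = 138 kips.
Bearing governs: 138 kips.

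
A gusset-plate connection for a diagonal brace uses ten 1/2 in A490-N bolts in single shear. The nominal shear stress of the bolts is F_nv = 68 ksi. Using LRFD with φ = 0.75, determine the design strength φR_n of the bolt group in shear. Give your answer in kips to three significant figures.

100 kips

A_b = π × 0.5² / 4 = 0.1963 in².
R_n = F_nv · A_b · n · n_s = 68 × 0.1963 × 10 × 1 = 133.5 kips.
Design strength φR_n = 0.75 × 133.5 = 100 kips.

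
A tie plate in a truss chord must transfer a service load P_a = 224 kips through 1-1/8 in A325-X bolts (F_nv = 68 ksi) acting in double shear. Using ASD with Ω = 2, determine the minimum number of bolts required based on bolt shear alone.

A_b = π·1.125²/4 = 0.994 in².
Per-bolt allowable strength R_n/Ω = 68 × 0.994 × 2 / 2 = 67.59 kips.
n ≥ 224 / 67.59 = 3.314 → use 4 bolts.

4 bolts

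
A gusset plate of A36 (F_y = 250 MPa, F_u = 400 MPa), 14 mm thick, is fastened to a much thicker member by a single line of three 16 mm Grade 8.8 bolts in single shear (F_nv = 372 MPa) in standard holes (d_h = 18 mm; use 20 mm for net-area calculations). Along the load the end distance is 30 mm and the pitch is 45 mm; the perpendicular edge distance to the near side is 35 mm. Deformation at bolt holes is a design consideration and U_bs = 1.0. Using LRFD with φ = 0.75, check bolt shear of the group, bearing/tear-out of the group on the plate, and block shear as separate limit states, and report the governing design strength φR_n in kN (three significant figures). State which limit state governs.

168 kN (bolt shear governs)

Bolt shear: A_b = π·16²/4 = 201.1 mm²; R_n = 372 × 201.1 × 3 × 1 / 1000 = 224.4 kN → 0.75 × 224.4 = 168 kN.
Bearing: edge l_c = 21, r_n = 141.1 kN; interior l_c = 27, r_n = 181.4 kN; R_n = 141.1 + 2·181.4 = 504 kN → 378 kN.
Block shear: A_gv = 1680, A_nv = 980, A_nt = 350 mm²; R_n = min(0.6F_uA_nv, 0.6F_yA_gv) + U_bs·F_u·A_nt = 375.2 kN → 281 kN.
Bolt shear governs: 168 kN.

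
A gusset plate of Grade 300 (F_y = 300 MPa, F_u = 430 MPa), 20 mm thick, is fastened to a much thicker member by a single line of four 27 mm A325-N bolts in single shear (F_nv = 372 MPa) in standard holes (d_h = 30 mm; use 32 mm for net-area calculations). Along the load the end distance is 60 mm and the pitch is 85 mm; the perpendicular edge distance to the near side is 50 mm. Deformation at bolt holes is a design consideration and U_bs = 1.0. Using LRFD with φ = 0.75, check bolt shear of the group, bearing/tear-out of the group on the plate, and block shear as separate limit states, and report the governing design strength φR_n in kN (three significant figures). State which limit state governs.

Bolt shear: A_b = π·27²/4 = 572.6 mm²; R_n = 372 × 572.6 × 4 × 1 / 1000 = 852 kN → 0.75 × 852 = 639 kN.
Bearing: edge l_c = 45, r_n = 464.4 kN; interior l_c = 55, r_n = 557.3 kN; R_n = 464.4 + 3·557.3 = 2136 kN → 1600 kN.
Block shear: A_gv = 6300, A_nv = 4060, A_nt = 680 mm²; R_n = min(0.6F_uA_nv, 0.6F_yA_gv) + U_bs·F_u·A_nt = 1340 kN → 1000 kN.
Bolt shear governs: 639 kN.

639 kN (bolt shear governs)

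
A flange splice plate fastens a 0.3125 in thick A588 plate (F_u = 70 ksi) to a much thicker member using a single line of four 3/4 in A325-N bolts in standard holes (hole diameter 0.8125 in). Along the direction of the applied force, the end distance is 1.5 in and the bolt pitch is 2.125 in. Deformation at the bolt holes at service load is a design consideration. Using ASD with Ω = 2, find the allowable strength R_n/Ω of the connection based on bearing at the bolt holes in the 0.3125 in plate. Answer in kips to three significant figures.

Per bolt r_n = 1.2 l_c t F_u ≤ 2.4 d t F_u; upper limit = 2.4 × 0.75 × 0.3125 × 70 = 39.38 kips.
Edge bolt: l_c = 1.5 − 0.8125/2 = 1.094 in → 1.2 × 1.094 × 0.3125 × 70 = 28.71 → r_n = 28.71 kips.
Interior bolts: l_c = 2.125 − 0.8125 = 1.312 in → 1.2 × 1.312 × 0.3125 × 70 = 34.45 → r_n = 34.45 kips.
R_n = 1 × 28.71 + 3 × 34.45 = 132.1 kips.
Allowable strength R_n/Ω = 132.1 / 2 = 66 kips.

66 kips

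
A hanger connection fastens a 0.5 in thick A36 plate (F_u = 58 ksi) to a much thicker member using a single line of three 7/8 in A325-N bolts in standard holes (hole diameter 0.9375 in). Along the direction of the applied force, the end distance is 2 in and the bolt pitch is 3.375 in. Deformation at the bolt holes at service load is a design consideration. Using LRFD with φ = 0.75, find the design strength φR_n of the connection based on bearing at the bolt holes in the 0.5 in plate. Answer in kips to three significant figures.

131 kips

Per bolt r_n = 1.2 l_c t F_u ≤ 2.4 d t F_u; upper limit = 2.4 × 0.875 × 0.5 × 58 = 60.9 kips.
Edge bolt: l_c = 2 − 0.9375/2 = 1.531 in → 1.2 × 1.531 × 0.5 × 58 = 53.29 → r_n = 53.29 kips.
Interior bolts: l_c = 3.375 − 0.9375 = 2.438 in → 1.2 × 2.438 × 0.5 × 58 = 84.82 → r_n = 60.9 kips.
R_n = 1 × 53.29 + 2 × 60.9 = 175.1 kips.
Design strength φR_n = 0.75 × 175.1 = 131 kips.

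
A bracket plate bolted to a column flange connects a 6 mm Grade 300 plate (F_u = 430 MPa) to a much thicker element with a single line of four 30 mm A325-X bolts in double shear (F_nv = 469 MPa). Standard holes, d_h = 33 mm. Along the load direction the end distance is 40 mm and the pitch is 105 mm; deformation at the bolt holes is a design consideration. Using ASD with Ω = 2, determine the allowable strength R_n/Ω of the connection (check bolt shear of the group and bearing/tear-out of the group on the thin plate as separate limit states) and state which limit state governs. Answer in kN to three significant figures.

Bolt shear: A_b = π·30²/4 = 706.9 mm²; R_n = 469 × 706.9 × 4 × 2 / 1000 = 2652 kN → 2652 / 2 = 1330 kN.
Bearing (1.2 l_c t F_u ≤ 2.4 d t F_u): upper limit = 2.4·30·6·430 / 1000 = 185.8 kN.
  Edge l_c = 40 − 33/2 = 23.5 → r_n = 72.76 kN; interior l_c = 105 − 33 = 72 → r_n = 185.8 kN.
  R_n,bearing = 1·72.76 + 3·185.8 = 630 kN → 630 / 2 = 315 kN.
Bearing governs: 315 kN.

315 kN (bearing governs)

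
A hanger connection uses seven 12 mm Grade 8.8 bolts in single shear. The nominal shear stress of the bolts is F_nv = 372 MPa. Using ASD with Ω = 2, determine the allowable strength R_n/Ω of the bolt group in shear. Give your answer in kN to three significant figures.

147 kN

A_b = π × 12² / 4 = 113.1 mm².
R_n = F_nv · A_b · n · n_s = 372 × 113.1 × 7 × 1 / 1000 = 294.5 kN.
Allowable strength R_n/Ω = 294.5 / 2 = 147 kN.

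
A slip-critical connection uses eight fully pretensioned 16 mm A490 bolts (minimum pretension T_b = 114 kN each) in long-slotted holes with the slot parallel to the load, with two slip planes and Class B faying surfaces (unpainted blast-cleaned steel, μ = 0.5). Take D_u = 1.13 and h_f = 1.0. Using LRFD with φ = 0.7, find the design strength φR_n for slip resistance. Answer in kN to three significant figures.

R_n = μ · D_u · h_f · T_b · n_s · n_b = 0.5 × 1.13 × 1.0 × 114 × 2 × 8 = 1031 kN.
Design strength φR_n = 0.7 × 1031 = 721 kN.

721 kN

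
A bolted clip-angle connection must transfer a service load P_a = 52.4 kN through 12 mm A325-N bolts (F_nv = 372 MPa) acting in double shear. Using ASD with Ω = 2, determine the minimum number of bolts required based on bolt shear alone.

A_b = π·12²/4 = 113.1 mm².
Per-bolt allowable strength R_n/Ω = 372 × 113.1 × 2 / 1000 / 2 = 42.07 kN.
n ≥ 52.4 / 42.07 = 1.245 → use 2 bolts.

2 bolts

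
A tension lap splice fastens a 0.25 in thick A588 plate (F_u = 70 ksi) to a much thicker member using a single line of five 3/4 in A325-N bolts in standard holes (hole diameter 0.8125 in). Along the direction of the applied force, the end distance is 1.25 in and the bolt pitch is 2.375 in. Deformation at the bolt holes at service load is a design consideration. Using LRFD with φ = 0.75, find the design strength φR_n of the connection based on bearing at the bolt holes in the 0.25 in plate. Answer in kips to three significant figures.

Per bolt r_n = 1.2 l_c t F_u ≤ 2.4 d t F_u; upper limit = 2.4 × 0.75 × 0.25 × 70 = 31.5 kips.
Edge bolt: l_c = 1.25 − 0.8125/2 = 0.8438 in → 1.2 × 0.8438 × 0.25 × 70 = 17.72 → r_n = 17.72 kips.
Interior bolts: l_c = 2.375 − 0.8125 = 1.562 in → 1.2 × 1.562 × 0.25 × 70 = 32.81 → r_n = 31.5 kips.
R_n = 1 × 17.72 + 4 × 31.5 = 143.7 kips.
Design strength φR_n = 0.75 × 143.7 = 108 kips.

108 kips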